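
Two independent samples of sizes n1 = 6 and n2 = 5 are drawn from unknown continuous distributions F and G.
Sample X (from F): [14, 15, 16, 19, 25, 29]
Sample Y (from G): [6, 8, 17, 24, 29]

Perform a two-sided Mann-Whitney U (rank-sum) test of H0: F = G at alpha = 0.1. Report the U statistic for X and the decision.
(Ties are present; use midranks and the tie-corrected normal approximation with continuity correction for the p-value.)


Step 1: Combine and sort all 11 observations; assign midranks.
sorted (value, group): (6,Y), (8,Y), (14,X), (15,X), (16,X), (17,Y), (19,X), (24,Y), (25,X), (29,X), (29,Y)
ranks: 6->1, 8->2, 14->3, 15->4, 16->5, 17->6, 19->7, 24->8, 25->9, 29->10.5, 29->10.5
Step 2: Rank sum for X: R1 = 3 + 4 + 5 + 7 + 9 + 10.5 = 38.5.
Step 3: U_X = R1 - n1(n1+1)/2 = 38.5 - 6*7/2 = 38.5 - 21 = 17.5.
       U_Y = n1*n2 - U_X = 30 - 17.5 = 12.5.
Step 4: Ties are present, so use the tie-corrected normal approximation (with continuity correction) for the p-value.
Step 5: p-value = 0.714379; compare to alpha = 0.1. fail to reject H0.

U_X = 17.5, p = 0.714379, fail to reject H0 at alpha = 0.1.


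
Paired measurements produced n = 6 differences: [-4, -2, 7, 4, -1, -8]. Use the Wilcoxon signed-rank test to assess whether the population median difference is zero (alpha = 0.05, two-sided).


Step 1: Drop any zero differences (none here) and take |d_i|.
|d| = [4, 2, 7, 4, 1, 8]
Step 2: Midrank |d_i| (ties get averaged ranks).
ranks: |4|->3.5, |2|->2, |7|->5, |4|->3.5, |1|->1, |8|->6
Step 3: Attach original signs; sum ranks with positive sign and with negative sign.
W+ = 5 + 3.5 = 8.5
W- = 3.5 + 2 + 1 + 6 = 12.5
(Check: W+ + W- = 21 should equal n(n+1)/2 = 21.)
Step 4: Test statistic W = min(W+, W-) = 8.5.
Step 5: Ties in |d|, so use the tie-corrected normal approximation.
        E[W] = n(n+1)/4 = 6*7/4 = 10.5.
        Tie groups: |d|=4 (t=2); sum(t^3 - t) = 6.
        Var[W] = n(n+1)(2n+1)/24 - sum(t^3-t)/48 = 546/24 - 6/48 = 22.625.
        z = (W - E[W]) / sqrt(Var[W]) = (8.5 - 10.5) / 4.7566 = -0.4205.
        Two-sided p = 2*Phi(z) = 0.674142.
Step 6: alpha = 0.05. fail to reject H0.

W+ = 8.5, W- = 12.5, W = min = 8.5, p = 0.674142, fail to reject H0.


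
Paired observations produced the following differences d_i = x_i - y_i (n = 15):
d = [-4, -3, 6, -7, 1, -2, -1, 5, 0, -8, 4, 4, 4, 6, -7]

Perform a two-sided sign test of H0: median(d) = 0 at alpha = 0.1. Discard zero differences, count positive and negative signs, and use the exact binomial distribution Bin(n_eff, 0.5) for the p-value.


Step 1: Discard zero differences. Original n = 15; n_eff = number of nonzero differences = 14.
Nonzero differences (with sign): -4, -3, +6, -7, +1, -2, -1, +5, -8, +4, +4, +4, +6, -7
Step 2: Count signs: positive = 7, negative = 7.
Step 3: Under H0: P(positive) = 0.5, so the number of positives S ~ Bin(14, 0.5).
Step 4: Two-sided exact p-value = sum of Bin(14,0.5) probabilities at or below the observed probability = 1.000000.
Step 5: alpha = 0.1. fail to reject H0.

n_eff = 14, pos = 7, neg = 7, p = 1.000000, fail to reject H0.


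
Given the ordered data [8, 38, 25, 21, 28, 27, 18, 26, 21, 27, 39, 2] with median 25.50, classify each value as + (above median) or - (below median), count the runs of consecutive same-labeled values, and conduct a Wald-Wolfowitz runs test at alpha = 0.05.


Step 1: Compute median = 25.50; label A = above, B = below.
Labels in order: BABBAABABAAB  (n_A = 6, n_B = 6)
Step 2: Count runs R = 9.
Step 3: Under H0 (random ordering), E[R] = 2*n_A*n_B/(n_A+n_B) + 1 = 2*6*6/12 + 1 = 7.0000.
        Var[R] = 2*n_A*n_B*(2*n_A*n_B - n_A - n_B) / ((n_A+n_B)^2 * (n_A+n_B-1)) = 4320/1584 = 2.7273.
        SD[R] = 1.6514.
Step 4: Continuity-corrected z = (R - 0.5 - E[R]) / SD[R] = (9 - 0.5 - 7.0000) / 1.6514 = 0.9083.
Step 5: Two-sided p-value via normal approximation = 2*(1 - Phi(|z|)) = 0.363722.
Step 6: alpha = 0.05. fail to reject H0.

R = 9, z = 0.9083, p = 0.363722, fail to reject H0.


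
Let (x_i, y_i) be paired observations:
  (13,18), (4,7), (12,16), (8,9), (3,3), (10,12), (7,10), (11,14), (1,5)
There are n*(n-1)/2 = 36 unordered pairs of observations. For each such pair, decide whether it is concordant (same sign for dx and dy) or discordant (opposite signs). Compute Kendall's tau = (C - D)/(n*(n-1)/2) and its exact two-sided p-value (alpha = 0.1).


Step 1: Enumerate the 36 unordered pairs (i,j) with i<j and classify each by sign(x_j-x_i) * sign(y_j-y_i).
  (1,2):dx=-9,dy=-11->C; (1,3):dx=-1,dy=-2->C; (1,4):dx=-5,dy=-9->C; (1,5):dx=-10,dy=-15->C
  (1,6):dx=-3,dy=-6->C; (1,7):dx=-6,dy=-8->C; (1,8):dx=-2,dy=-4->C; (1,9):dx=-12,dy=-13->C
  (2,3):dx=+8,dy=+9->C; (2,4):dx=+4,dy=+2->C; (2,5):dx=-1,dy=-4->C; (2,6):dx=+6,dy=+5->C
  (2,7):dx=+3,dy=+3->C; (2,8):dx=+7,dy=+7->C; (2,9):dx=-3,dy=-2->C; (3,4):dx=-4,dy=-7->C
  (3,5):dx=-9,dy=-13->C; (3,6):dx=-2,dy=-4->C; (3,7):dx=-5,dy=-6->C; (3,8):dx=-1,dy=-2->C
  (3,9):dx=-11,dy=-11->C; (4,5):dx=-5,dy=-6->C; (4,6):dx=+2,dy=+3->C; (4,7):dx=-1,dy=+1->D
  (4,8):dx=+3,dy=+5->C; (4,9):dx=-7,dy=-4->C; (5,6):dx=+7,dy=+9->C; (5,7):dx=+4,dy=+7->C
  (5,8):dx=+8,dy=+11->C; (5,9):dx=-2,dy=+2->D; (6,7):dx=-3,dy=-2->C; (6,8):dx=+1,dy=+2->C
  (6,9):dx=-9,dy=-7->C; (7,8):dx=+4,dy=+4->C; (7,9):dx=-6,dy=-5->C; (8,9):dx=-10,dy=-9->C
Step 2: C = 34, D = 2, total pairs = 36.
Step 3: tau = (C - D)/(n(n-1)/2) = (34 - 2)/36 = 0.888889.
Step 4: Exact two-sided p-value (enumerate n! = 362880 permutations of y under H0): p = 0.000243.
Step 5: alpha = 0.1. reject H0.

tau_b = 0.8889 (C=34, D=2), p = 0.000243, reject H0.


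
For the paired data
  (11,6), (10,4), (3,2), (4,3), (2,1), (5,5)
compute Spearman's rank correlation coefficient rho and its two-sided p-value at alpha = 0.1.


Step 1: Rank x and y separately (midranks; no ties here).
rank(x): 11->6, 10->5, 3->2, 4->3, 2->1, 5->4
rank(y): 6->6, 4->4, 2->2, 3->3, 1->1, 5->5
Step 2: d_i = R_x(i) - R_y(i); compute d_i^2.
  (6-6)^2=0, (5-4)^2=1, (2-2)^2=0, (3-3)^2=0, (1-1)^2=0, (4-5)^2=1
sum(d^2) = 2.
Step 3: rho = 1 - 6*2 / (6*(6^2 - 1)) = 1 - 12/210 = 0.942857.
Step 4: Under H0, t = rho * sqrt((n-2)/(1-rho^2)) = 5.6595 ~ t(4).
Step 5: Two-sided p-value from the t-distribution with 4 df = 0.004805.
Step 6: alpha = 0.1. reject H0.

rho = 0.9429, p = 0.004805, reject H0 at alpha = 0.1.


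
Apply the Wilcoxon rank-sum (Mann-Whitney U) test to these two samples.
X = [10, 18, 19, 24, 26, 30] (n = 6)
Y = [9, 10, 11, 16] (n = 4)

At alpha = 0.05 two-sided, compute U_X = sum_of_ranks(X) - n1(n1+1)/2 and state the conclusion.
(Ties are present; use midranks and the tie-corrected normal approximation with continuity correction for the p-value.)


Step 1: Combine and sort all 10 observations; assign midranks.
sorted (value, group): (9,Y), (10,X), (10,Y), (11,Y), (16,Y), (18,X), (19,X), (24,X), (26,X), (30,X)
ranks: 9->1, 10->2.5, 10->2.5, 11->4, 16->5, 18->6, 19->7, 24->8, 26->9, 30->10
Step 2: Rank sum for X: R1 = 2.5 + 6 + 7 + 8 + 9 + 10 = 42.5.
Step 3: U_X = R1 - n1(n1+1)/2 = 42.5 - 6*7/2 = 42.5 - 21 = 21.5.
       U_Y = n1*n2 - U_X = 24 - 21.5 = 2.5.
Step 4: Ties are present, so use the tie-corrected normal approximation (with continuity correction) for the p-value.
Step 5: p-value = 0.054273; compare to alpha = 0.05. fail to reject H0.

U_X = 21.5, p = 0.054273, fail to reject H0 at alpha = 0.05.


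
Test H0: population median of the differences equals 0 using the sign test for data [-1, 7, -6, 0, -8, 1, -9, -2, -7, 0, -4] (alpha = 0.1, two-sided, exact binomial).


Step 1: Discard zero differences. Original n = 11; n_eff = number of nonzero differences = 9.
Nonzero differences (with sign): -1, +7, -6, -8, +1, -9, -2, -7, -4
Step 2: Count signs: positive = 2, negative = 7.
Step 3: Under H0: P(positive) = 0.5, so the number of positives S ~ Bin(9, 0.5).
Step 4: Two-sided exact p-value = sum of Bin(9,0.5) probabilities at or below the observed probability = 0.179688.
Step 5: alpha = 0.1. fail to reject H0.

n_eff = 9, pos = 2, neg = 7, p = 0.179688, fail to reject H0.


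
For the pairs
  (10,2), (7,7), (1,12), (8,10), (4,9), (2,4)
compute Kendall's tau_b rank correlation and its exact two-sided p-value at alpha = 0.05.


Step 1: Enumerate the 15 unordered pairs (i,j) with i<j and classify each by sign(x_j-x_i) * sign(y_j-y_i).
  (1,2):dx=-3,dy=+5->D; (1,3):dx=-9,dy=+10->D; (1,4):dx=-2,dy=+8->D; (1,5):dx=-6,dy=+7->D
  (1,6):dx=-8,dy=+2->D; (2,3):dx=-6,dy=+5->D; (2,4):dx=+1,dy=+3->C; (2,5):dx=-3,dy=+2->D
  (2,6):dx=-5,dy=-3->C; (3,4):dx=+7,dy=-2->D; (3,5):dx=+3,dy=-3->D; (3,6):dx=+1,dy=-8->D
  (4,5):dx=-4,dy=-1->C; (4,6):dx=-6,dy=-6->C; (5,6):dx=-2,dy=-5->C
Step 2: C = 5, D = 10, total pairs = 15.
Step 3: tau = (C - D)/(n(n-1)/2) = (5 - 10)/15 = -0.333333.
Step 4: Exact two-sided p-value (enumerate n! = 720 permutations of y under H0): p = 0.469444.
Step 5: alpha = 0.05. fail to reject H0.

tau_b = -0.3333 (C=5, D=10), p = 0.469444, fail to reject H0.


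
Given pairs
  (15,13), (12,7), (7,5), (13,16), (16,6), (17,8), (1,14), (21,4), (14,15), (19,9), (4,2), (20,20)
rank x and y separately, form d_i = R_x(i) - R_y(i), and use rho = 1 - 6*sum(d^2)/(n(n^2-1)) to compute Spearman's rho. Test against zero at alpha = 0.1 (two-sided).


Step 1: Rank x and y separately (midranks; no ties here).
rank(x): 15->7, 12->4, 7->3, 13->5, 16->8, 17->9, 1->1, 21->12, 14->6, 19->10, 4->2, 20->11
rank(y): 13->8, 7->5, 5->3, 16->11, 6->4, 8->6, 14->9, 4->2, 15->10, 9->7, 2->1, 20->12
Step 2: d_i = R_x(i) - R_y(i); compute d_i^2.
  (7-8)^2=1, (4-5)^2=1, (3-3)^2=0, (5-11)^2=36, (8-4)^2=16, (9-6)^2=9, (1-9)^2=64, (12-2)^2=100, (6-10)^2=16, (10-7)^2=9, (2-1)^2=1, (11-12)^2=1
sum(d^2) = 254.
Step 3: rho = 1 - 6*254 / (12*(12^2 - 1)) = 1 - 1524/1716 = 0.111888.
Step 4: Under H0, t = rho * sqrt((n-2)/(1-rho^2)) = 0.3561 ~ t(10).
Step 5: Two-sided p-value from the t-distribution with 10 df = 0.729195.
Step 6: alpha = 0.1. fail to reject H0.

rho = 0.1119, p = 0.729195, fail to reject H0 at alpha = 0.1.


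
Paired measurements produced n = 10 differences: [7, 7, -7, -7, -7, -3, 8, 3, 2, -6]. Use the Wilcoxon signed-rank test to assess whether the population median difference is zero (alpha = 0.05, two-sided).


Step 1: Drop any zero differences (none here) and take |d_i|.
|d| = [7, 7, 7, 7, 7, 3, 8, 3, 2, 6]
Step 2: Midrank |d_i| (ties get averaged ranks).
ranks: |7|->7, |7|->7, |7|->7, |7|->7, |7|->7, |3|->2.5, |8|->10, |3|->2.5, |2|->1, |6|->4
Step 3: Attach original signs; sum ranks with positive sign and with negative sign.
W+ = 7 + 7 + 10 + 2.5 + 1 = 27.5
W- = 7 + 7 + 7 + 2.5 + 4 = 27.5
(Check: W+ + W- = 55 should equal n(n+1)/2 = 55.)
Step 4: Test statistic W = min(W+, W-) = 27.5.
Step 5: Ties in |d|, so use the tie-corrected normal approximation.
        E[W] = n(n+1)/4 = 10*11/4 = 27.5.
        Tie groups: |d|=3 (t=2), |d|=7 (t=5); sum(t^3 - t) = 126.
        Var[W] = n(n+1)(2n+1)/24 - sum(t^3-t)/48 = 2310/24 - 126/48 = 93.625.
        z = (W - E[W]) / sqrt(Var[W]) = (27.5 - 27.5) / 9.6760 = 0.0000.
        Two-sided p = 2*Phi(z) = 1.000000.
Step 6: alpha = 0.05. fail to reject H0.

W+ = 27.5, W- = 27.5, W = min = 27.5, p = 1.000000, fail to reject H0.


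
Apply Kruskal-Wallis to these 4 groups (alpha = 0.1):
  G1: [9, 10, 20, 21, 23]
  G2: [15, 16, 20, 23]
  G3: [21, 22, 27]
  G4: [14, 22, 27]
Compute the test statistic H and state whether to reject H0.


Step 1: Combine all N = 15 observations and assign midranks.
sorted (value, group, rank): (9,G1,1), (10,G1,2), (14,G4,3), (15,G2,4), (16,G2,5), (20,G1,6.5), (20,G2,6.5), (21,G1,8.5), (21,G3,8.5), (22,G3,10.5), (22,G4,10.5), (23,G1,12.5), (23,G2,12.5), (27,G3,14.5), (27,G4,14.5)
Step 2: Sum ranks within each group.
R_1 = 30.5 (n_1 = 5)
R_2 = 28 (n_2 = 4)
R_3 = 33.5 (n_3 = 3)
R_4 = 28 (n_4 = 3)
Step 3: H = 12/(N(N+1)) * sum(R_i^2/n_i) - 3(N+1)
     = 12/(15*16) * (30.5^2/5 + 28^2/4 + 33.5^2/3 + 28^2/3) - 3*16
     = 0.050000 * 1017.47 - 48
     = 2.873333.
Step 4: Ties present; correction factor C = 1 - 30/(15^3 - 15) = 0.991071. Corrected H = 2.873333 / 0.991071 = 2.899219.
Step 5: Under H0, H ~ chi^2(3); p-value = 0.407426.
Step 6: alpha = 0.1. fail to reject H0.

H = 2.8992, df = 3, p = 0.407426, fail to reject H0.


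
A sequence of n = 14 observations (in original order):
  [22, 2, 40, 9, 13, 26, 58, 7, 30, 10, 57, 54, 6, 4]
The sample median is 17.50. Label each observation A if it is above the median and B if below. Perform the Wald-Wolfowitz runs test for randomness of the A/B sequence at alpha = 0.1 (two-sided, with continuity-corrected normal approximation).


Step 1: Compute median = 17.50; label A = above, B = below.
Labels in order: ABABBAABABAABB  (n_A = 7, n_B = 7)
Step 2: Count runs R = 10.
Step 3: Under H0 (random ordering), E[R] = 2*n_A*n_B/(n_A+n_B) + 1 = 2*7*7/14 + 1 = 8.0000.
        Var[R] = 2*n_A*n_B*(2*n_A*n_B - n_A - n_B) / ((n_A+n_B)^2 * (n_A+n_B-1)) = 8232/2548 = 3.2308.
        SD[R] = 1.7974.
Step 4: Continuity-corrected z = (R - 0.5 - E[R]) / SD[R] = (10 - 0.5 - 8.0000) / 1.7974 = 0.8345.
Step 5: Two-sided p-value via normal approximation = 2*(1 - Phi(|z|)) = 0.403986.
Step 6: alpha = 0.1. fail to reject H0.

R = 10, z = 0.8345, p = 0.403986, fail to reject H0.


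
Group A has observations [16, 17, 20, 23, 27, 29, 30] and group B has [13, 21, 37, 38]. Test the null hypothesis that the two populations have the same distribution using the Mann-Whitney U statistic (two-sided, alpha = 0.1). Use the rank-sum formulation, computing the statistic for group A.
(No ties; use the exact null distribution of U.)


Step 1: Combine and sort all 11 observations; assign midranks.
sorted (value, group): (13,Y), (16,X), (17,X), (20,X), (21,Y), (23,X), (27,X), (29,X), (30,X), (37,Y), (38,Y)
ranks: 13->1, 16->2, 17->3, 20->4, 21->5, 23->6, 27->7, 29->8, 30->9, 37->10, 38->11
Step 2: Rank sum for X: R1 = 2 + 3 + 4 + 6 + 7 + 8 + 9 = 39.
Step 3: U_X = R1 - n1(n1+1)/2 = 39 - 7*8/2 = 39 - 28 = 11.
       U_Y = n1*n2 - U_X = 28 - 11 = 17.
Step 4: No ties, so the exact null distribution of U (based on enumerating the C(11,7) = 330 equally likely rank assignments) gives the two-sided p-value.
Step 5: p-value = 0.648485; compare to alpha = 0.1. fail to reject H0.

U_X = 11, p = 0.648485, fail to reject H0 at alpha = 0.1.


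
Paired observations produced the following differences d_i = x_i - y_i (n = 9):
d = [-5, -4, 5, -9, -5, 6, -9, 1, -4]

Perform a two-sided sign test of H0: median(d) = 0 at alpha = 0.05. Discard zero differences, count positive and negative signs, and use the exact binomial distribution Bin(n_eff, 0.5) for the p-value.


Step 1: Discard zero differences. Original n = 9; n_eff = number of nonzero differences = 9.
Nonzero differences (with sign): -5, -4, +5, -9, -5, +6, -9, +1, -4
Step 2: Count signs: positive = 3, negative = 6.
Step 3: Under H0: P(positive) = 0.5, so the number of positives S ~ Bin(9, 0.5).
Step 4: Two-sided exact p-value = sum of Bin(9,0.5) probabilities at or below the observed probability = 0.507812.
Step 5: alpha = 0.05. fail to reject H0.

n_eff = 9, pos = 3, neg = 6, p = 0.507812, fail to reject H0.


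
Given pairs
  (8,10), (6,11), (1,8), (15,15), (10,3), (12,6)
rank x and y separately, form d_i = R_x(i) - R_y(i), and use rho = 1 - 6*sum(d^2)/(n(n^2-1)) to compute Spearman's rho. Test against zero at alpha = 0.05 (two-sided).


Step 1: Rank x and y separately (midranks; no ties here).
rank(x): 8->3, 6->2, 1->1, 15->6, 10->4, 12->5
rank(y): 10->4, 11->5, 8->3, 15->6, 3->1, 6->2
Step 2: d_i = R_x(i) - R_y(i); compute d_i^2.
  (3-4)^2=1, (2-5)^2=9, (1-3)^2=4, (6-6)^2=0, (4-1)^2=9, (5-2)^2=9
sum(d^2) = 32.
Step 3: rho = 1 - 6*32 / (6*(6^2 - 1)) = 1 - 192/210 = 0.085714.
Step 4: Under H0, t = rho * sqrt((n-2)/(1-rho^2)) = 0.1721 ~ t(4).
Step 5: Two-sided p-value from the t-distribution with 4 df = 0.871743.
Step 6: alpha = 0.05. fail to reject H0.

rho = 0.0857, p = 0.871743, fail to reject H0 at alpha = 0.05.


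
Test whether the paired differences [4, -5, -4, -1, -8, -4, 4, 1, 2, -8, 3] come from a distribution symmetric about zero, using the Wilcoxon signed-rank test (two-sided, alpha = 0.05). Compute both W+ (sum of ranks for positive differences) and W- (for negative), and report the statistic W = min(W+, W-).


Step 1: Drop any zero differences (none here) and take |d_i|.
|d| = [4, 5, 4, 1, 8, 4, 4, 1, 2, 8, 3]
Step 2: Midrank |d_i| (ties get averaged ranks).
ranks: |4|->6.5, |5|->9, |4|->6.5, |1|->1.5, |8|->10.5, |4|->6.5, |4|->6.5, |1|->1.5, |2|->3, |8|->10.5, |3|->4
Step 3: Attach original signs; sum ranks with positive sign and with negative sign.
W+ = 6.5 + 6.5 + 1.5 + 3 + 4 = 21.5
W- = 9 + 6.5 + 1.5 + 10.5 + 6.5 + 10.5 = 44.5
(Check: W+ + W- = 66 should equal n(n+1)/2 = 66.)
Step 4: Test statistic W = min(W+, W-) = 21.5.
Step 5: Ties in |d|, so use the tie-corrected normal approximation.
        E[W] = n(n+1)/4 = 11*12/4 = 33.
        Tie groups: |d|=1 (t=2), |d|=4 (t=4), |d|=8 (t=2); sum(t^3 - t) = 72.
        Var[W] = n(n+1)(2n+1)/24 - sum(t^3-t)/48 = 3036/24 - 72/48 = 125.
        z = (W - E[W]) / sqrt(Var[W]) = (21.5 - 33) / 11.1803 = -1.0286.
        Two-sided p = 2*Phi(z) = 0.303672.
Step 6: alpha = 0.05. fail to reject H0.

W+ = 21.5, W- = 44.5, W = min = 21.5, p = 0.303672, fail to reject H0.


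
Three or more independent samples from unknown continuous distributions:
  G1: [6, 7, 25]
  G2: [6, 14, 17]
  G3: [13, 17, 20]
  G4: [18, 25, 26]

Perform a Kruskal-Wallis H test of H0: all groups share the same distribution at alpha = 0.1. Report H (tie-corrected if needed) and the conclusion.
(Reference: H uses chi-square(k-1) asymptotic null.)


Step 1: Combine all N = 12 observations and assign midranks.
sorted (value, group, rank): (6,G1,1.5), (6,G2,1.5), (7,G1,3), (13,G3,4), (14,G2,5), (17,G2,6.5), (17,G3,6.5), (18,G4,8), (20,G3,9), (25,G1,10.5), (25,G4,10.5), (26,G4,12)
Step 2: Sum ranks within each group.
R_1 = 15 (n_1 = 3)
R_2 = 13 (n_2 = 3)
R_3 = 19.5 (n_3 = 3)
R_4 = 30.5 (n_4 = 3)
Step 3: H = 12/(N(N+1)) * sum(R_i^2/n_i) - 3(N+1)
     = 12/(12*13) * (15^2/3 + 13^2/3 + 19.5^2/3 + 30.5^2/3) - 3*13
     = 0.076923 * 568.167 - 39
     = 4.705128.
Step 4: Ties present; correction factor C = 1 - 18/(12^3 - 12) = 0.989510. Corrected H = 4.705128 / 0.989510 = 4.755006.
Step 5: Under H0, H ~ chi^2(3); p-value = 0.190641.
Step 6: alpha = 0.1. fail to reject H0.

H = 4.7550, df = 3, p = 0.190641, fail to reject H0.


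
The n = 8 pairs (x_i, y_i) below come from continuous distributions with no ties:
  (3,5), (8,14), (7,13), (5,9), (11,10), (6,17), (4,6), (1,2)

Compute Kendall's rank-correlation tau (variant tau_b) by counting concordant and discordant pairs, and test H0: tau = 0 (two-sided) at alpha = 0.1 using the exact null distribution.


Step 1: Enumerate the 28 unordered pairs (i,j) with i<j and classify each by sign(x_j-x_i) * sign(y_j-y_i).
  (1,2):dx=+5,dy=+9->C; (1,3):dx=+4,dy=+8->C; (1,4):dx=+2,dy=+4->C; (1,5):dx=+8,dy=+5->C
  (1,6):dx=+3,dy=+12->C; (1,7):dx=+1,dy=+1->C; (1,8):dx=-2,dy=-3->C; (2,3):dx=-1,dy=-1->C
  (2,4):dx=-3,dy=-5->C; (2,5):dx=+3,dy=-4->D; (2,6):dx=-2,dy=+3->D; (2,7):dx=-4,dy=-8->C
  (2,8):dx=-7,dy=-12->C; (3,4):dx=-2,dy=-4->C; (3,5):dx=+4,dy=-3->D; (3,6):dx=-1,dy=+4->D
  (3,7):dx=-3,dy=-7->C; (3,8):dx=-6,dy=-11->C; (4,5):dx=+6,dy=+1->C; (4,6):dx=+1,dy=+8->C
  (4,7):dx=-1,dy=-3->C; (4,8):dx=-4,dy=-7->C; (5,6):dx=-5,dy=+7->D; (5,7):dx=-7,dy=-4->C
  (5,8):dx=-10,dy=-8->C; (6,7):dx=-2,dy=-11->C; (6,8):dx=-5,dy=-15->C; (7,8):dx=-3,dy=-4->C
Step 2: C = 23, D = 5, total pairs = 28.
Step 3: tau = (C - D)/(n(n-1)/2) = (23 - 5)/28 = 0.642857.
Step 4: Exact two-sided p-value (enumerate n! = 40320 permutations of y under H0): p = 0.031151.
Step 5: alpha = 0.1. reject H0.

tau_b = 0.6429 (C=23, D=5), p = 0.031151, reject H0.


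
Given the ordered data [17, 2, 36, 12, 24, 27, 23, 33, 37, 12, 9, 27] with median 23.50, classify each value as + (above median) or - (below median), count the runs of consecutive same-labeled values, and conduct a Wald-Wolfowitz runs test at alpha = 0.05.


Step 1: Compute median = 23.50; label A = above, B = below.
Labels in order: BBABAABAABBA  (n_A = 6, n_B = 6)
Step 2: Count runs R = 8.
Step 3: Under H0 (random ordering), E[R] = 2*n_A*n_B/(n_A+n_B) + 1 = 2*6*6/12 + 1 = 7.0000.
        Var[R] = 2*n_A*n_B*(2*n_A*n_B - n_A - n_B) / ((n_A+n_B)^2 * (n_A+n_B-1)) = 4320/1584 = 2.7273.
        SD[R] = 1.6514.
Step 4: Continuity-corrected z = (R - 0.5 - E[R]) / SD[R] = (8 - 0.5 - 7.0000) / 1.6514 = 0.3028.
Step 5: Two-sided p-value via normal approximation = 2*(1 - Phi(|z|)) = 0.762069.
Step 6: alpha = 0.05. fail to reject H0.

R = 8, z = 0.3028, p = 0.762069, fail to reject H0.


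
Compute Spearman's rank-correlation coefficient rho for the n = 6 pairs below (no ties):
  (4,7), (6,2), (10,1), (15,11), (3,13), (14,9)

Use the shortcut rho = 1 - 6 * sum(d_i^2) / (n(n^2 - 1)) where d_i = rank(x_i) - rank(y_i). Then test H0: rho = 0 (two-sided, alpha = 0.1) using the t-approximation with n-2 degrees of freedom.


Step 1: Rank x and y separately (midranks; no ties here).
rank(x): 4->2, 6->3, 10->4, 15->6, 3->1, 14->5
rank(y): 7->3, 2->2, 1->1, 11->5, 13->6, 9->4
Step 2: d_i = R_x(i) - R_y(i); compute d_i^2.
  (2-3)^2=1, (3-2)^2=1, (4-1)^2=9, (6-5)^2=1, (1-6)^2=25, (5-4)^2=1
sum(d^2) = 38.
Step 3: rho = 1 - 6*38 / (6*(6^2 - 1)) = 1 - 228/210 = -0.085714.
Step 4: Under H0, t = rho * sqrt((n-2)/(1-rho^2)) = -0.1721 ~ t(4).
Step 5: Two-sided p-value from the t-distribution with 4 df = 0.871743.
Step 6: alpha = 0.1. fail to reject H0.

rho = -0.0857, p = 0.871743, fail to reject H0 at alpha = 0.1.


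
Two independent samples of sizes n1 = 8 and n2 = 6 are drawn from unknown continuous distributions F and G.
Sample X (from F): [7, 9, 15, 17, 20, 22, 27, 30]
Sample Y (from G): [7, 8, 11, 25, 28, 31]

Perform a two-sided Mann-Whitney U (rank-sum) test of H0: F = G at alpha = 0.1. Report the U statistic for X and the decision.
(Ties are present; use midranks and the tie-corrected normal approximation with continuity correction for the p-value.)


Step 1: Combine and sort all 14 observations; assign midranks.
sorted (value, group): (7,X), (7,Y), (8,Y), (9,X), (11,Y), (15,X), (17,X), (20,X), (22,X), (25,Y), (27,X), (28,Y), (30,X), (31,Y)
ranks: 7->1.5, 7->1.5, 8->3, 9->4, 11->5, 15->6, 17->7, 20->8, 22->9, 25->10, 27->11, 28->12, 30->13, 31->14
Step 2: Rank sum for X: R1 = 1.5 + 4 + 6 + 7 + 8 + 9 + 11 + 13 = 59.5.
Step 3: U_X = R1 - n1(n1+1)/2 = 59.5 - 8*9/2 = 59.5 - 36 = 23.5.
       U_Y = n1*n2 - U_X = 48 - 23.5 = 24.5.
Step 4: Ties are present, so use the tie-corrected normal approximation (with continuity correction) for the p-value.
Step 5: p-value = 1.000000; compare to alpha = 0.1. fail to reject H0.

U_X = 23.5, p = 1.000000, fail to reject H0 at alpha = 0.1.


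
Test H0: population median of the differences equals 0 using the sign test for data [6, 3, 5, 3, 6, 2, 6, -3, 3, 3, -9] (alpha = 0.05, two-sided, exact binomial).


Step 1: Discard zero differences. Original n = 11; n_eff = number of nonzero differences = 11.
Nonzero differences (with sign): +6, +3, +5, +3, +6, +2, +6, -3, +3, +3, -9
Step 2: Count signs: positive = 9, negative = 2.
Step 3: Under H0: P(positive) = 0.5, so the number of positives S ~ Bin(11, 0.5).
Step 4: Two-sided exact p-value = sum of Bin(11,0.5) probabilities at or below the observed probability = 0.065430.
Step 5: alpha = 0.05. fail to reject H0.

n_eff = 11, pos = 9, neg = 2, p = 0.065430, fail to reject H0.


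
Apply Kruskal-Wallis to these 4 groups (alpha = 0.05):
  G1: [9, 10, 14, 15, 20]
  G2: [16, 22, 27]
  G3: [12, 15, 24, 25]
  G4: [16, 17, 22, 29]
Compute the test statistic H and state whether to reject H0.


Step 1: Combine all N = 16 observations and assign midranks.
sorted (value, group, rank): (9,G1,1), (10,G1,2), (12,G3,3), (14,G1,4), (15,G1,5.5), (15,G3,5.5), (16,G2,7.5), (16,G4,7.5), (17,G4,9), (20,G1,10), (22,G2,11.5), (22,G4,11.5), (24,G3,13), (25,G3,14), (27,G2,15), (29,G4,16)
Step 2: Sum ranks within each group.
R_1 = 22.5 (n_1 = 5)
R_2 = 34 (n_2 = 3)
R_3 = 35.5 (n_3 = 4)
R_4 = 44 (n_4 = 4)
Step 3: H = 12/(N(N+1)) * sum(R_i^2/n_i) - 3(N+1)
     = 12/(16*17) * (22.5^2/5 + 34^2/3 + 35.5^2/4 + 44^2/4) - 3*17
     = 0.044118 * 1285.65 - 51
     = 5.719669.
Step 4: Ties present; correction factor C = 1 - 18/(16^3 - 16) = 0.995588. Corrected H = 5.719669 / 0.995588 = 5.745015.
Step 5: Under H0, H ~ chi^2(3); p-value = 0.124697.
Step 6: alpha = 0.05. fail to reject H0.

H = 5.7450, df = 3, p = 0.124697, fail to reject H0.


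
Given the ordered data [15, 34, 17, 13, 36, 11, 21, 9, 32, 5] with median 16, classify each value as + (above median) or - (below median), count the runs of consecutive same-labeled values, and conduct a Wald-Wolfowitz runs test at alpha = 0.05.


Step 1: Compute median = 16; label A = above, B = below.
Labels in order: BAABABABAB  (n_A = 5, n_B = 5)
Step 2: Count runs R = 9.
Step 3: Under H0 (random ordering), E[R] = 2*n_A*n_B/(n_A+n_B) + 1 = 2*5*5/10 + 1 = 6.0000.
        Var[R] = 2*n_A*n_B*(2*n_A*n_B - n_A - n_B) / ((n_A+n_B)^2 * (n_A+n_B-1)) = 2000/900 = 2.2222.
        SD[R] = 1.4907.
Step 4: Continuity-corrected z = (R - 0.5 - E[R]) / SD[R] = (9 - 0.5 - 6.0000) / 1.4907 = 1.6771.
Step 5: Two-sided p-value via normal approximation = 2*(1 - Phi(|z|)) = 0.093533.
Step 6: alpha = 0.05. fail to reject H0.

R = 9, z = 1.6771, p = 0.093533, fail to reject H0.


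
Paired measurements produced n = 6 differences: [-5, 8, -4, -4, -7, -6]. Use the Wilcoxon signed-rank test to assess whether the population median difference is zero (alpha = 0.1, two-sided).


Step 1: Drop any zero differences (none here) and take |d_i|.
|d| = [5, 8, 4, 4, 7, 6]
Step 2: Midrank |d_i| (ties get averaged ranks).
ranks: |5|->3, |8|->6, |4|->1.5, |4|->1.5, |7|->5, |6|->4
Step 3: Attach original signs; sum ranks with positive sign and with negative sign.
W+ = 6 = 6
W- = 3 + 1.5 + 1.5 + 5 + 4 = 15
(Check: W+ + W- = 21 should equal n(n+1)/2 = 21.)
Step 4: Test statistic W = min(W+, W-) = 6.
Step 5: Ties in |d|, so use the tie-corrected normal approximation.
        E[W] = n(n+1)/4 = 6*7/4 = 10.5.
        Tie groups: |d|=4 (t=2); sum(t^3 - t) = 6.
        Var[W] = n(n+1)(2n+1)/24 - sum(t^3-t)/48 = 546/24 - 6/48 = 22.625.
        z = (W - E[W]) / sqrt(Var[W]) = (6 - 10.5) / 4.7566 = -0.9461.
        Two-sided p = 2*Phi(z) = 0.344118.
Step 6: alpha = 0.1. fail to reject H0.

W+ = 6, W- = 15, W = min = 6, p = 0.344118, fail to reject H0.


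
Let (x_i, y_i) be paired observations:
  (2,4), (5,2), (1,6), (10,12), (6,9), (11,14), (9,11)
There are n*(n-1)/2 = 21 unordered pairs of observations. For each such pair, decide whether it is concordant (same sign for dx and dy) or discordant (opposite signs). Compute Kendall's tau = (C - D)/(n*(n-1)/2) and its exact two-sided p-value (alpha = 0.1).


Step 1: Enumerate the 21 unordered pairs (i,j) with i<j and classify each by sign(x_j-x_i) * sign(y_j-y_i).
  (1,2):dx=+3,dy=-2->D; (1,3):dx=-1,dy=+2->D; (1,4):dx=+8,dy=+8->C; (1,5):dx=+4,dy=+5->C
  (1,6):dx=+9,dy=+10->C; (1,7):dx=+7,dy=+7->C; (2,3):dx=-4,dy=+4->D; (2,4):dx=+5,dy=+10->C
  (2,5):dx=+1,dy=+7->C; (2,6):dx=+6,dy=+12->C; (2,7):dx=+4,dy=+9->C; (3,4):dx=+9,dy=+6->C
  (3,5):dx=+5,dy=+3->C; (3,6):dx=+10,dy=+8->C; (3,7):dx=+8,dy=+5->C; (4,5):dx=-4,dy=-3->C
  (4,6):dx=+1,dy=+2->C; (4,7):dx=-1,dy=-1->C; (5,6):dx=+5,dy=+5->C; (5,7):dx=+3,dy=+2->C
  (6,7):dx=-2,dy=-3->C
Step 2: C = 18, D = 3, total pairs = 21.
Step 3: tau = (C - D)/(n(n-1)/2) = (18 - 3)/21 = 0.714286.
Step 4: Exact two-sided p-value (enumerate n! = 5040 permutations of y under H0): p = 0.030159.
Step 5: alpha = 0.1. reject H0.

tau_b = 0.7143 (C=18, D=3), p = 0.030159, reject H0.


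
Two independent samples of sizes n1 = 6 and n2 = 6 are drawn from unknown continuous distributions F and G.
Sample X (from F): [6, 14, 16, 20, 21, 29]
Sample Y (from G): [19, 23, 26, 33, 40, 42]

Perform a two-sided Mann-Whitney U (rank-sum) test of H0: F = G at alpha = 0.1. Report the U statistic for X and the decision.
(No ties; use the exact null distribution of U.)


Step 1: Combine and sort all 12 observations; assign midranks.
sorted (value, group): (6,X), (14,X), (16,X), (19,Y), (20,X), (21,X), (23,Y), (26,Y), (29,X), (33,Y), (40,Y), (42,Y)
ranks: 6->1, 14->2, 16->3, 19->4, 20->5, 21->6, 23->7, 26->8, 29->9, 33->10, 40->11, 42->12
Step 2: Rank sum for X: R1 = 1 + 2 + 3 + 5 + 6 + 9 = 26.
Step 3: U_X = R1 - n1(n1+1)/2 = 26 - 6*7/2 = 26 - 21 = 5.
       U_Y = n1*n2 - U_X = 36 - 5 = 31.
Step 4: No ties, so the exact null distribution of U (based on enumerating the C(12,6) = 924 equally likely rank assignments) gives the two-sided p-value.
Step 5: p-value = 0.041126; compare to alpha = 0.1. reject H0.

U_X = 5, p = 0.041126, reject H0 at alpha = 0.1.


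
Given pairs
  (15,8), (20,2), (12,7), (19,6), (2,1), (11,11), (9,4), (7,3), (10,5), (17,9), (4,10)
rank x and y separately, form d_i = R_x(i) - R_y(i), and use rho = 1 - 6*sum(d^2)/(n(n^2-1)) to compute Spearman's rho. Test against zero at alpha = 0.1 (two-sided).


Step 1: Rank x and y separately (midranks; no ties here).
rank(x): 15->8, 20->11, 12->7, 19->10, 2->1, 11->6, 9->4, 7->3, 10->5, 17->9, 4->2
rank(y): 8->8, 2->2, 7->7, 6->6, 1->1, 11->11, 4->4, 3->3, 5->5, 9->9, 10->10
Step 2: d_i = R_x(i) - R_y(i); compute d_i^2.
  (8-8)^2=0, (11-2)^2=81, (7-7)^2=0, (10-6)^2=16, (1-1)^2=0, (6-11)^2=25, (4-4)^2=0, (3-3)^2=0, (5-5)^2=0, (9-9)^2=0, (2-10)^2=64
sum(d^2) = 186.
Step 3: rho = 1 - 6*186 / (11*(11^2 - 1)) = 1 - 1116/1320 = 0.154545.
Step 4: Under H0, t = rho * sqrt((n-2)/(1-rho^2)) = 0.4693 ~ t(9).
Step 5: Two-sided p-value from the t-distribution with 9 df = 0.650034.
Step 6: alpha = 0.1. fail to reject H0.

rho = 0.1545, p = 0.650034, fail to reject H0 at alpha = 0.1.


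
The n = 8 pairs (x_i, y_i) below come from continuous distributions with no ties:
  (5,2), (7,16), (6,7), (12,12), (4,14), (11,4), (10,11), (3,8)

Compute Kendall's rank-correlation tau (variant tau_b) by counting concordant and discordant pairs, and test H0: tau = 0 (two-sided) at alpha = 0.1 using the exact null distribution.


Step 1: Enumerate the 28 unordered pairs (i,j) with i<j and classify each by sign(x_j-x_i) * sign(y_j-y_i).
  (1,2):dx=+2,dy=+14->C; (1,3):dx=+1,dy=+5->C; (1,4):dx=+7,dy=+10->C; (1,5):dx=-1,dy=+12->D
  (1,6):dx=+6,dy=+2->C; (1,7):dx=+5,dy=+9->C; (1,8):dx=-2,dy=+6->D; (2,3):dx=-1,dy=-9->C
  (2,4):dx=+5,dy=-4->D; (2,5):dx=-3,dy=-2->C; (2,6):dx=+4,dy=-12->D; (2,7):dx=+3,dy=-5->D
  (2,8):dx=-4,dy=-8->C; (3,4):dx=+6,dy=+5->C; (3,5):dx=-2,dy=+7->D; (3,6):dx=+5,dy=-3->D
  (3,7):dx=+4,dy=+4->C; (3,8):dx=-3,dy=+1->D; (4,5):dx=-8,dy=+2->D; (4,6):dx=-1,dy=-8->C
  (4,7):dx=-2,dy=-1->C; (4,8):dx=-9,dy=-4->C; (5,6):dx=+7,dy=-10->D; (5,7):dx=+6,dy=-3->D
  (5,8):dx=-1,dy=-6->C; (6,7):dx=-1,dy=+7->D; (6,8):dx=-8,dy=+4->D; (7,8):dx=-7,dy=-3->C
Step 2: C = 15, D = 13, total pairs = 28.
Step 3: tau = (C - D)/(n(n-1)/2) = (15 - 13)/28 = 0.071429.
Step 4: Exact two-sided p-value (enumerate n! = 40320 permutations of y under H0): p = 0.904861.
Step 5: alpha = 0.1. fail to reject H0.

tau_b = 0.0714 (C=15, D=13), p = 0.904861, fail to reject H0.


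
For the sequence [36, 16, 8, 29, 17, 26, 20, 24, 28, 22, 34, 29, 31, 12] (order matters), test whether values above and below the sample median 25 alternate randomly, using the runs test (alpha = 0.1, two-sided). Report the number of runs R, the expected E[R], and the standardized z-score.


Step 1: Compute median = 25; label A = above, B = below.
Labels in order: ABBABABBABAAAB  (n_A = 7, n_B = 7)
Step 2: Count runs R = 10.
Step 3: Under H0 (random ordering), E[R] = 2*n_A*n_B/(n_A+n_B) + 1 = 2*7*7/14 + 1 = 8.0000.
        Var[R] = 2*n_A*n_B*(2*n_A*n_B - n_A - n_B) / ((n_A+n_B)^2 * (n_A+n_B-1)) = 8232/2548 = 3.2308.
        SD[R] = 1.7974.
Step 4: Continuity-corrected z = (R - 0.5 - E[R]) / SD[R] = (10 - 0.5 - 8.0000) / 1.7974 = 0.8345.
Step 5: Two-sided p-value via normal approximation = 2*(1 - Phi(|z|)) = 0.403986.
Step 6: alpha = 0.1. fail to reject H0.

R = 10, z = 0.8345, p = 0.403986, fail to reject H0.


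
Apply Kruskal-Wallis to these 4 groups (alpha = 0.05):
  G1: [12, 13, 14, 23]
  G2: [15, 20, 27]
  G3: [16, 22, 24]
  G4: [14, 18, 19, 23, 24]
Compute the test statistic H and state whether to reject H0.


Step 1: Combine all N = 15 observations and assign midranks.
sorted (value, group, rank): (12,G1,1), (13,G1,2), (14,G1,3.5), (14,G4,3.5), (15,G2,5), (16,G3,6), (18,G4,7), (19,G4,8), (20,G2,9), (22,G3,10), (23,G1,11.5), (23,G4,11.5), (24,G3,13.5), (24,G4,13.5), (27,G2,15)
Step 2: Sum ranks within each group.
R_1 = 18 (n_1 = 4)
R_2 = 29 (n_2 = 3)
R_3 = 29.5 (n_3 = 3)
R_4 = 43.5 (n_4 = 5)
Step 3: H = 12/(N(N+1)) * sum(R_i^2/n_i) - 3(N+1)
     = 12/(15*16) * (18^2/4 + 29^2/3 + 29.5^2/3 + 43.5^2/5) - 3*16
     = 0.050000 * 1029.87 - 48
     = 3.493333.
Step 4: Ties present; correction factor C = 1 - 18/(15^3 - 15) = 0.994643. Corrected H = 3.493333 / 0.994643 = 3.512148.
Step 5: Under H0, H ~ chi^2(3); p-value = 0.319190.
Step 6: alpha = 0.05. fail to reject H0.

H = 3.5121, df = 3, p = 0.319190, fail to reject H0.


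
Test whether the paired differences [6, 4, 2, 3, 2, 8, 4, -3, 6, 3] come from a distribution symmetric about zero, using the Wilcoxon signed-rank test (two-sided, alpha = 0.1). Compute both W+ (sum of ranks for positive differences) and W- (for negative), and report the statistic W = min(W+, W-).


Step 1: Drop any zero differences (none here) and take |d_i|.
|d| = [6, 4, 2, 3, 2, 8, 4, 3, 6, 3]
Step 2: Midrank |d_i| (ties get averaged ranks).
ranks: |6|->8.5, |4|->6.5, |2|->1.5, |3|->4, |2|->1.5, |8|->10, |4|->6.5, |3|->4, |6|->8.5, |3|->4
Step 3: Attach original signs; sum ranks with positive sign and with negative sign.
W+ = 8.5 + 6.5 + 1.5 + 4 + 1.5 + 10 + 6.5 + 8.5 + 4 = 51
W- = 4 = 4
(Check: W+ + W- = 55 should equal n(n+1)/2 = 55.)
Step 4: Test statistic W = min(W+, W-) = 4.
Step 5: Ties in |d|, so use the tie-corrected normal approximation.
        E[W] = n(n+1)/4 = 10*11/4 = 27.5.
        Tie groups: |d|=2 (t=2), |d|=3 (t=3), |d|=4 (t=2), |d|=6 (t=2); sum(t^3 - t) = 42.
        Var[W] = n(n+1)(2n+1)/24 - sum(t^3-t)/48 = 2310/24 - 42/48 = 95.375.
        z = (W - E[W]) / sqrt(Var[W]) = (4 - 27.5) / 9.7660 = -2.4063.
        Two-sided p = 2*Phi(z) = 0.016115.
Step 6: alpha = 0.1. reject H0.

W+ = 51, W- = 4, W = min = 4, p = 0.016115, reject H0.


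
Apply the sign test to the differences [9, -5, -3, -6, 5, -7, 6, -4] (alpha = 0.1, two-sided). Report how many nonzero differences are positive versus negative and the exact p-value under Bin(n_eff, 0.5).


Step 1: Discard zero differences. Original n = 8; n_eff = number of nonzero differences = 8.
Nonzero differences (with sign): +9, -5, -3, -6, +5, -7, +6, -4
Step 2: Count signs: positive = 3, negative = 5.
Step 3: Under H0: P(positive) = 0.5, so the number of positives S ~ Bin(8, 0.5).
Step 4: Two-sided exact p-value = sum of Bin(8,0.5) probabilities at or below the observed probability = 0.726562.
Step 5: alpha = 0.1. fail to reject H0.

n_eff = 8, pos = 3, neg = 5, p = 0.726562, fail to reject H0.


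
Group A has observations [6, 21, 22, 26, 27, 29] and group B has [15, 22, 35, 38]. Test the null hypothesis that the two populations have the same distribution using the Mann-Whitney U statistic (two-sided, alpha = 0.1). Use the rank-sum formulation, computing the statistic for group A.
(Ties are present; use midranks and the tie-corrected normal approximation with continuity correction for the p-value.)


Step 1: Combine and sort all 10 observations; assign midranks.
sorted (value, group): (6,X), (15,Y), (21,X), (22,X), (22,Y), (26,X), (27,X), (29,X), (35,Y), (38,Y)
ranks: 6->1, 15->2, 21->3, 22->4.5, 22->4.5, 26->6, 27->7, 29->8, 35->9, 38->10
Step 2: Rank sum for X: R1 = 1 + 3 + 4.5 + 6 + 7 + 8 = 29.5.
Step 3: U_X = R1 - n1(n1+1)/2 = 29.5 - 6*7/2 = 29.5 - 21 = 8.5.
       U_Y = n1*n2 - U_X = 24 - 8.5 = 15.5.
Step 4: Ties are present, so use the tie-corrected normal approximation (with continuity correction) for the p-value.
Step 5: p-value = 0.521166; compare to alpha = 0.1. fail to reject H0.

U_X = 8.5, p = 0.521166, fail to reject H0 at alpha = 0.1.


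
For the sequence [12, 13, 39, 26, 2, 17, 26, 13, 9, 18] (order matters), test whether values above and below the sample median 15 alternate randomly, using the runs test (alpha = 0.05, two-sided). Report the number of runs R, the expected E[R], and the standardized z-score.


Step 1: Compute median = 15; label A = above, B = below.
Labels in order: BBAABAABBA  (n_A = 5, n_B = 5)
Step 2: Count runs R = 6.
Step 3: Under H0 (random ordering), E[R] = 2*n_A*n_B/(n_A+n_B) + 1 = 2*5*5/10 + 1 = 6.0000.
        Var[R] = 2*n_A*n_B*(2*n_A*n_B - n_A - n_B) / ((n_A+n_B)^2 * (n_A+n_B-1)) = 2000/900 = 2.2222.
        SD[R] = 1.4907.
Step 4: R = E[R], so z = 0 with no continuity correction.
Step 5: Two-sided p-value via normal approximation = 2*(1 - Phi(|z|)) = 1.000000.
Step 6: alpha = 0.05. fail to reject H0.

R = 6, z = 0.0000, p = 1.000000, fail to reject H0.


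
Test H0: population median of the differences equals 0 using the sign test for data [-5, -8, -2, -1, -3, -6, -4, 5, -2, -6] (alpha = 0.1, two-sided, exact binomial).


Step 1: Discard zero differences. Original n = 10; n_eff = number of nonzero differences = 10.
Nonzero differences (with sign): -5, -8, -2, -1, -3, -6, -4, +5, -2, -6
Step 2: Count signs: positive = 1, negative = 9.
Step 3: Under H0: P(positive) = 0.5, so the number of positives S ~ Bin(10, 0.5).
Step 4: Two-sided exact p-value = sum of Bin(10,0.5) probabilities at or below the observed probability = 0.021484.
Step 5: alpha = 0.1. reject H0.

n_eff = 10, pos = 1, neg = 9, p = 0.021484, reject H0.


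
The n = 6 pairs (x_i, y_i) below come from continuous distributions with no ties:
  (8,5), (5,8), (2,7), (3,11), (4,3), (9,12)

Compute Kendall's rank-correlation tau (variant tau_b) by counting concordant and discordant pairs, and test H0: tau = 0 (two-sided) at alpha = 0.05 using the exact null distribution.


Step 1: Enumerate the 15 unordered pairs (i,j) with i<j and classify each by sign(x_j-x_i) * sign(y_j-y_i).
  (1,2):dx=-3,dy=+3->D; (1,3):dx=-6,dy=+2->D; (1,4):dx=-5,dy=+6->D; (1,5):dx=-4,dy=-2->C
  (1,6):dx=+1,dy=+7->C; (2,3):dx=-3,dy=-1->C; (2,4):dx=-2,dy=+3->D; (2,5):dx=-1,dy=-5->C
  (2,6):dx=+4,dy=+4->C; (3,4):dx=+1,dy=+4->C; (3,5):dx=+2,dy=-4->D; (3,6):dx=+7,dy=+5->C
  (4,5):dx=+1,dy=-8->D; (4,6):dx=+6,dy=+1->C; (5,6):dx=+5,dy=+9->C
Step 2: C = 9, D = 6, total pairs = 15.
Step 3: tau = (C - D)/(n(n-1)/2) = (9 - 6)/15 = 0.200000.
Step 4: Exact two-sided p-value (enumerate n! = 720 permutations of y under H0): p = 0.719444.
Step 5: alpha = 0.05. fail to reject H0.

tau_b = 0.2000 (C=9, D=6), p = 0.719444, fail to reject H0.


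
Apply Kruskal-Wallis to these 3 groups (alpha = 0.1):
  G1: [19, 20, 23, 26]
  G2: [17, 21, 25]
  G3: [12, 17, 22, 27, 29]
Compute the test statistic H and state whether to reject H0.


Step 1: Combine all N = 12 observations and assign midranks.
sorted (value, group, rank): (12,G3,1), (17,G2,2.5), (17,G3,2.5), (19,G1,4), (20,G1,5), (21,G2,6), (22,G3,7), (23,G1,8), (25,G2,9), (26,G1,10), (27,G3,11), (29,G3,12)
Step 2: Sum ranks within each group.
R_1 = 27 (n_1 = 4)
R_2 = 17.5 (n_2 = 3)
R_3 = 33.5 (n_3 = 5)
Step 3: H = 12/(N(N+1)) * sum(R_i^2/n_i) - 3(N+1)
     = 12/(12*13) * (27^2/4 + 17.5^2/3 + 33.5^2/5) - 3*13
     = 0.076923 * 508.783 - 39
     = 0.137179.
Step 4: Ties present; correction factor C = 1 - 6/(12^3 - 12) = 0.996503. Corrected H = 0.137179 / 0.996503 = 0.137661.
Step 5: Under H0, H ~ chi^2(2); p-value = 0.933485.
Step 6: alpha = 0.1. fail to reject H0.

H = 0.1377, df = 2, p = 0.933485, fail to reject H0.


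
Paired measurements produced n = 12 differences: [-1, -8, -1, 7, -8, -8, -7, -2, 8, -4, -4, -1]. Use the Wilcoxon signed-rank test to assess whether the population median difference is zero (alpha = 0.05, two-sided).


Step 1: Drop any zero differences (none here) and take |d_i|.
|d| = [1, 8, 1, 7, 8, 8, 7, 2, 8, 4, 4, 1]
Step 2: Midrank |d_i| (ties get averaged ranks).
ranks: |1|->2, |8|->10.5, |1|->2, |7|->7.5, |8|->10.5, |8|->10.5, |7|->7.5, |2|->4, |8|->10.5, |4|->5.5, |4|->5.5, |1|->2
Step 3: Attach original signs; sum ranks with positive sign and with negative sign.
W+ = 7.5 + 10.5 = 18
W- = 2 + 10.5 + 2 + 10.5 + 10.5 + 7.5 + 4 + 5.5 + 5.5 + 2 = 60
(Check: W+ + W- = 78 should equal n(n+1)/2 = 78.)
Step 4: Test statistic W = min(W+, W-) = 18.
Step 5: Ties in |d|, so use the tie-corrected normal approximation.
        E[W] = n(n+1)/4 = 12*13/4 = 39.
        Tie groups: |d|=1 (t=3), |d|=4 (t=2), |d|=7 (t=2), |d|=8 (t=4); sum(t^3 - t) = 96.
        Var[W] = n(n+1)(2n+1)/24 - sum(t^3-t)/48 = 3900/24 - 96/48 = 160.5.
        z = (W - E[W]) / sqrt(Var[W]) = (18 - 39) / 12.6689 = -1.6576.
        Two-sided p = 2*Phi(z) = 0.097397.
Step 6: alpha = 0.05. fail to reject H0.

W+ = 18, W- = 60, W = min = 18, p = 0.097397, fail to reject H0.
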